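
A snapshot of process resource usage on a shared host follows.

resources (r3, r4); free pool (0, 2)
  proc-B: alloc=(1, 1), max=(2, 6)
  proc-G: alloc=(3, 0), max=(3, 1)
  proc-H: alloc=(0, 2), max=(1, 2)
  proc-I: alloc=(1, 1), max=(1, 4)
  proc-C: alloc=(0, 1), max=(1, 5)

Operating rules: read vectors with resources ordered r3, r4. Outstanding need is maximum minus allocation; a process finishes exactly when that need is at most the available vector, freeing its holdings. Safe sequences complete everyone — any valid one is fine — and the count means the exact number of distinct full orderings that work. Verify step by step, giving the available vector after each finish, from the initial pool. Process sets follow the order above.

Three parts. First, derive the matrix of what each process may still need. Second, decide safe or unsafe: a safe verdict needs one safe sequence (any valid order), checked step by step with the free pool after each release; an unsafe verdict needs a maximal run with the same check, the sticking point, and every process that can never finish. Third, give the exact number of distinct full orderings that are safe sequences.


(1) Remaining need (order r3, r4):
  proc-B: (1, 5)
  proc-G: (0, 1)
  proc-H: (1, 0)
  proc-I: (0, 3)
  proc-C: (1, 4)
(2) SAFE — a valid safe sequence is proc-G, proc-H, proc-I, proc-C, proc-B.
Key observation: nothing binds to the last unit here — the tightest requested-resource margin is 1, first seen at proc-G ((0, 1) against (0, 2)).
Step-by-step check:
  pool = (0, 2)
  run proc-G (needs (0, 1), free (0, 2)); after release of (3, 0) the pool is (3, 2)
  run proc-H (needs (1, 0), free (3, 2)); after release of (0, 2) the pool is (3, 4)
  run proc-I (needs (0, 3), free (3, 4)); after release of (1, 1) the pool is (4, 5)
  run proc-C (needs (1, 4), free (4, 5)); after release of (0, 1) the pool is (4, 6)
  run proc-B (needs (1, 5), free (4, 6)); after release of (1, 1) the pool is (5, 7)
(3) The exact count: 4 of the possible complete orderings are safe sequences.


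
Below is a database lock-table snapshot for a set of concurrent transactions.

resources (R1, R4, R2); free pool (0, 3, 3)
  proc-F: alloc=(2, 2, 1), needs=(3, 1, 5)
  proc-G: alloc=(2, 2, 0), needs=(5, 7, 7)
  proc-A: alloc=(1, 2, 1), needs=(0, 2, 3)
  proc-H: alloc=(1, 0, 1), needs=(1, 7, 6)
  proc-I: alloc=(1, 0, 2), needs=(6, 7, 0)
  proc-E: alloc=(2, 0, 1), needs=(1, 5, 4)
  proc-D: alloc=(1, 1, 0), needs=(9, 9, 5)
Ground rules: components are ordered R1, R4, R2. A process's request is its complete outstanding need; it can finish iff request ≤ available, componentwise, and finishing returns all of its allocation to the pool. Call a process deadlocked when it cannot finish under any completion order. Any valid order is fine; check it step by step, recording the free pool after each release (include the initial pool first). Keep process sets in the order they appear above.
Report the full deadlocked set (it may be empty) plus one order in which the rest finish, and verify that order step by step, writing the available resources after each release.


The deadlocked set is empty.
Key observation: proc-A leads a chain of completions in which each release enables another process.
One completion order for the rest: proc-A, proc-E, proc-F, proc-H, proc-I, proc-G, proc-D. Step-by-step check:
  pool = (0, 3, 3)
  proc-A: need (0, 2, 3) fits (0, 3, 3); releases (1, 2, 1), pool now (1, 5, 4)
  proc-E: need (1, 5, 4) fits (1, 5, 4); releases (2, 0, 1), pool now (3, 5, 5)
  proc-F: need (3, 1, 5) fits (3, 5, 5); releases (2, 2, 1), pool now (5, 7, 6)
  proc-H: need (1, 7, 6) fits (5, 7, 6); releases (1, 0, 1), pool now (6, 7, 7)
  proc-I: need (6, 7, 0) fits (6, 7, 7); releases (1, 0, 2), pool now (7, 7, 9)
  proc-G: need (5, 7, 7) fits (7, 7, 9); releases (2, 2, 0), pool now (9, 9, 9)
  proc-D: need (9, 9, 5) fits (9, 9, 9); releases (1, 1, 0), pool now (10, 10, 9)


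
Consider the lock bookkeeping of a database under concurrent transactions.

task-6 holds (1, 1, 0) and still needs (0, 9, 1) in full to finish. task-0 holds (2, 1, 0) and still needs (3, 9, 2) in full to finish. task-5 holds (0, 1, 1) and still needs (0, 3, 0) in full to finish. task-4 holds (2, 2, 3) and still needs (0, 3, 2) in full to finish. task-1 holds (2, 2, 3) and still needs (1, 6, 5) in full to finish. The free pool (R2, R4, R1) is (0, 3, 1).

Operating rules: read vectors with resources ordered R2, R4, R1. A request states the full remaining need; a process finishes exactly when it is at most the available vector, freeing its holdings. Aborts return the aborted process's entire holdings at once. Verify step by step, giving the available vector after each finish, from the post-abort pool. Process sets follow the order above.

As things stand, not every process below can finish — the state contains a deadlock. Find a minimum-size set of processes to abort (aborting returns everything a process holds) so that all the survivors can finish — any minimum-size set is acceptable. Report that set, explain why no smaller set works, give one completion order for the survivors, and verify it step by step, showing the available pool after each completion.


Abort task-0.
Key observation: the returned (2, 1, 0) from task-0 is what brings task-6 — unrunnable before, under any order — into play at step 4.
Minimality: the empty abort set fails — the state is deadlocked as it stands.
Survivors finish in the order: task-5, task-4, task-1, task-6. Step-by-step check (pool after the aborts first):
  pool = (2, 4, 1)
  task-5 needs (0, 3, 0) <= (2, 4, 1) -> finishes; pool += (0, 1, 1) = (2, 5, 2)
  task-4 needs (0, 3, 2) <= (2, 5, 2) -> finishes; pool += (2, 2, 3) = (4, 7, 5)
  task-1 needs (1, 6, 5) <= (4, 7, 5) -> finishes; pool += (2, 2, 3) = (6, 9, 8)
  task-6 needs (0, 9, 1) <= (6, 9, 8) -> finishes; pool += (1, 1, 0) = (7, 10, 8)


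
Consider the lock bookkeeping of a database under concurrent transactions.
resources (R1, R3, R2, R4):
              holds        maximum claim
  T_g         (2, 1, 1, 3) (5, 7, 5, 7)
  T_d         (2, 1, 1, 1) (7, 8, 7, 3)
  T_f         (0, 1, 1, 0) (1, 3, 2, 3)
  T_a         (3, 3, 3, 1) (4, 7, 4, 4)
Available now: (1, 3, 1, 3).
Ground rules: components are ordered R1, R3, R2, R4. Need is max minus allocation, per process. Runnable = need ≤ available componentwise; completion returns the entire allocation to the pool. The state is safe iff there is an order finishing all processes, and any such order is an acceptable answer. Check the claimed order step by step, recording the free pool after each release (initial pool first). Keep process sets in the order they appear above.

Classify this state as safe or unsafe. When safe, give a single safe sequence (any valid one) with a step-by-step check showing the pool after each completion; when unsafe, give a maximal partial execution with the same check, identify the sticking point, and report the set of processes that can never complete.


The state is SAFE; one workable sequence: T_f, T_a, T_g, T_d.
Key observation: T_f marks the first exact bind of the order: its need (1, 2, 1, 3) fits the free (1, 3, 1, 3) with zero slack on a requested resource.
Verifying each step:
  pool = (1, 3, 1, 3)
  run T_f (needs (1, 2, 1, 3), free (1, 3, 1, 3)); after release of (0, 1, 1, 0) the pool is (1, 4, 2, 3)
  run T_a (needs (1, 4, 1, 3), free (1, 4, 2, 3)); after release of (3, 3, 3, 1) the pool is (4, 7, 5, 4)
  run T_g (needs (3, 6, 4, 4), free (4, 7, 5, 4)); after release of (2, 1, 1, 3) the pool is (6, 8, 6, 7)
  run T_d (needs (5, 7, 6, 2), free (6, 8, 6, 7)); after release of (2, 1, 1, 1) the pool is (8, 9, 7, 8)


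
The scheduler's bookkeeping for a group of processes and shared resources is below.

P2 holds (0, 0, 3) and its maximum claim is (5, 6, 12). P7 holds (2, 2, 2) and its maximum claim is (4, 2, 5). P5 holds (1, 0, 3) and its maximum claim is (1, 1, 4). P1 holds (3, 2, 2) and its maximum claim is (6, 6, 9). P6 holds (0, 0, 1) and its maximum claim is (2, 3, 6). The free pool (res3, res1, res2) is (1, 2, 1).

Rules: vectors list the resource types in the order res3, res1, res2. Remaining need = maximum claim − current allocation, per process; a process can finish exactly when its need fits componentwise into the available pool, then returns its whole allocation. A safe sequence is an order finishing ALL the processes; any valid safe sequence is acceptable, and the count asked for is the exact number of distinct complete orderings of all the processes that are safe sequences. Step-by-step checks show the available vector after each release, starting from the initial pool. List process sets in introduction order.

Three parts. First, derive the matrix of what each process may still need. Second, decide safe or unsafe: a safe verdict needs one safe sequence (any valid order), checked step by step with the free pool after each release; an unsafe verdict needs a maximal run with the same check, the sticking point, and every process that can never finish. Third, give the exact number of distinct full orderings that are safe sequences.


(1) Remaining need (order res3, res1, res2):
  P2: (5, 6, 9)
  P7: (2, 0, 3)
  P5: (0, 1, 1)
  P1: (3, 4, 7)
  P6: (2, 3, 5)
(2) SAFE. One safe sequence: P5, P7, P6, P1, P2.
Key observation: reading the order forward, P5 is the first process whose need (0, 1, 1) meets the free pool (1, 2, 1) exactly on a resource it requests.
Walking it through:
  pool = (1, 2, 1)
  run P5 (needs (0, 1, 1), free (1, 2, 1)); after release of (1, 0, 3) the pool is (2, 2, 4)
  run P7 (needs (2, 0, 3), free (2, 2, 4)); after release of (2, 2, 2) the pool is (4, 4, 6)
  run P6 (needs (2, 3, 5), free (4, 4, 6)); after release of (0, 0, 1) the pool is (4, 4, 7)
  run P1 (needs (3, 4, 7), free (4, 4, 7)); after release of (3, 2, 2) the pool is (7, 6, 9)
  run P2 (needs (5, 6, 9), free (7, 6, 9)); after release of (0, 0, 3) the pool is (7, 6, 12)
(3) The exact count: 1 of the possible complete orderings is a safe sequence.


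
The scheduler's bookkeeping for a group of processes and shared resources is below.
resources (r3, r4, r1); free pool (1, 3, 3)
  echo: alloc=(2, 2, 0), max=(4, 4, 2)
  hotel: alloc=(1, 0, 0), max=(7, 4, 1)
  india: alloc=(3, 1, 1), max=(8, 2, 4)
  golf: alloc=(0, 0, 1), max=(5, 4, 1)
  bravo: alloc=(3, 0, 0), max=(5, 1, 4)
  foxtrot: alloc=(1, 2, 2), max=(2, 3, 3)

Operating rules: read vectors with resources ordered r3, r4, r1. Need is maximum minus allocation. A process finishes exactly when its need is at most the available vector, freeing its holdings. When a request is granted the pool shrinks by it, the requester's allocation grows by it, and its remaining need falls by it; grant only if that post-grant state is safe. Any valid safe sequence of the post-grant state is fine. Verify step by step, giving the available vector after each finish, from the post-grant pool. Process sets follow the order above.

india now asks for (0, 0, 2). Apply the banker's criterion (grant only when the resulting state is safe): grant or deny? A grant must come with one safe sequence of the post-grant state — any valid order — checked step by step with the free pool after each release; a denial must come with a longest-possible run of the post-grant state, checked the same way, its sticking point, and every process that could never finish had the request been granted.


DENY. Granting would leave the state unsafe.
Key observation: after foxtrot, echo the pool peaks at (4, 7, 3), and each blocked process is short somewhere: hotel on r3; india on r3; golf on r3; bravo on r1.
Pretend the grant happened; the run foxtrot, echo goes as far as possible. Walking it through:
  pool = (1, 3, 1)
  foxtrot needs (1, 1, 1) <= (1, 3, 1) -> finishes; pool += (1, 2, 2) = (2, 5, 3)
  echo needs (2, 2, 2) <= (2, 5, 3) -> finishes; pool += (2, 2, 0) = (4, 7, 3)
  hotel still needs (6, 4, 1) but only (4, 7, 3) is free — short on r3
  india still needs (5, 1, 1) but only (4, 7, 3) is free — short on r3
  golf still needs (5, 4, 0) but only (4, 7, 3) is free — short on r3
  bravo still needs (2, 1, 4) but only (4, 7, 3) is free — short on r1
Processes that could never finish after the grant: hotel, india, golf and bravo.


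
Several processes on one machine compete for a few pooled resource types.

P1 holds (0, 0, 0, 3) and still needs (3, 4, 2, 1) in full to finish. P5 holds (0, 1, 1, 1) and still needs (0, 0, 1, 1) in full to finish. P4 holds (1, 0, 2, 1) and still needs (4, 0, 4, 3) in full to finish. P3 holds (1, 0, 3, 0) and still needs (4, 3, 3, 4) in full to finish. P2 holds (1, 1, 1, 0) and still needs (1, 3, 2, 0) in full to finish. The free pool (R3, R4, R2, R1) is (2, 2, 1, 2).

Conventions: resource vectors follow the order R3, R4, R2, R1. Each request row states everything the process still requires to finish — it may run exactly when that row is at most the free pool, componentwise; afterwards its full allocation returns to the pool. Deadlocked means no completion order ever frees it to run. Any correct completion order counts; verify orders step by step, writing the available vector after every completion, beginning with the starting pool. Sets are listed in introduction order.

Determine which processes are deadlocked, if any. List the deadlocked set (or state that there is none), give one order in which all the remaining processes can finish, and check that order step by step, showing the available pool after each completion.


Deadlocked: P4 and P3.
Key observation: no order helps: past P5, P2, P1, the free pool tops out at (3, 4, 3, 6), below what each blocked process needs in R3.
A valid finishing order for the others: P5, P2, P1. Verifying each step:
  pool = (2, 2, 1, 2)
  P5: need (0, 0, 1, 1) fits (2, 2, 1, 2); releases (0, 1, 1, 1), pool now (2, 3, 2, 3)
  P2: need (1, 3, 2, 0) fits (2, 3, 2, 3); releases (1, 1, 1, 0), pool now (3, 4, 3, 3)
  P1: need (3, 4, 2, 1) fits (3, 4, 3, 3); releases (0, 0, 0, 3), pool now (3, 4, 3, 6)
The blocked processes can never fit:
  blocked: P4 wants (4, 0, 4, 3), pool (3, 4, 3, 6) — not enough R3 and R2
  blocked: P3 wants (4, 3, 3, 4), pool (3, 4, 3, 6) — not enough R3


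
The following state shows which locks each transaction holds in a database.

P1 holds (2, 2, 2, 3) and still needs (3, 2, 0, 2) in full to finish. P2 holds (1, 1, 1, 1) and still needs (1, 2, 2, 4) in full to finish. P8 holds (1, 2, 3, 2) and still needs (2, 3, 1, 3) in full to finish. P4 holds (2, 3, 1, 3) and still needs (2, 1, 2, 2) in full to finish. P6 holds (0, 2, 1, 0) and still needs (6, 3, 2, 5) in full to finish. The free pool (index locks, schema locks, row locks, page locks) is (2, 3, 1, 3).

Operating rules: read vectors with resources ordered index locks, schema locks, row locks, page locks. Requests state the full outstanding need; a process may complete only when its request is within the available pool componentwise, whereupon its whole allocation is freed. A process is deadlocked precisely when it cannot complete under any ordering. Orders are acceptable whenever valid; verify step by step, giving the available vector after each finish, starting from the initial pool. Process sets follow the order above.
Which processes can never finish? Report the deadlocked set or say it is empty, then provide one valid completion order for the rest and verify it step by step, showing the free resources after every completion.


The deadlocked set is empty.
Key observation: there is always a runnable process — P8 first — so the state unwinds completely.
One completion order for the rest: P8, P4, P2, P6, P1. Verifying each step:
  pool = (2, 3, 1, 3)
  P8 needs (2, 3, 1, 3) <= (2, 3, 1, 3) -> finishes; pool += (1, 2, 3, 2) = (3, 5, 4, 5)
  P4 needs (2, 1, 2, 2) <= (3, 5, 4, 5) -> finishes; pool += (2, 3, 1, 3) = (5, 8, 5, 8)
  P2 needs (1, 2, 2, 4) <= (5, 8, 5, 8) -> finishes; pool += (1, 1, 1, 1) = (6, 9, 6, 9)
  P6 needs (6, 3, 2, 5) <= (6, 9, 6, 9) -> finishes; pool += (0, 2, 1, 0) = (6, 11, 7, 9)
  P1 needs (3, 2, 0, 2) <= (6, 11, 7, 9) -> finishes; pool += (2, 2, 2, 3) = (8, 13, 9, 12)


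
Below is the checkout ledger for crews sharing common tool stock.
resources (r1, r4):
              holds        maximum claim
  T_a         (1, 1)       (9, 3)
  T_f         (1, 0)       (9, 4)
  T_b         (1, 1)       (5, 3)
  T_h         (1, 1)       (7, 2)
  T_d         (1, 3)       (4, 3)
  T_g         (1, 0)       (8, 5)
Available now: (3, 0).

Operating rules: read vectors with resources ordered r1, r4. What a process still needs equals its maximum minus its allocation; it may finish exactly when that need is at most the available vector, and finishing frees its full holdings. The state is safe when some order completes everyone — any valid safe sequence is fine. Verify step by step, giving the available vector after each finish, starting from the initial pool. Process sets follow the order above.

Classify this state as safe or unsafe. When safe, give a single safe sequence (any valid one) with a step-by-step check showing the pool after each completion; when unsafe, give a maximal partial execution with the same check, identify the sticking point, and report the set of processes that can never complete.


The state is UNSAFE.
Key observation: after T_d, T_b complete, (5, 4) is the best the pool ever gets, yet each leftover process wants more r1.
The run T_d, T_b cannot be extended any further. Verifying each step:
  pool = (3, 0)
  run T_d (needs (3, 0), free (3, 0)); after release of (1, 3) the pool is (4, 3)
  run T_b (needs (4, 2), free (4, 3)); after release of (1, 1) the pool is (5, 4)
  T_a cannot run: need (8, 2) vs free (5, 4) (insufficient r1)
  T_f cannot run: need (8, 4) vs free (5, 4) (insufficient r1)
  T_h cannot run: need (6, 1) vs free (5, 4) (insufficient r1)
  T_g cannot run: need (7, 5) vs free (5, 4) (insufficient r1 and r4)
Never able to finish: T_a, T_f, T_h and T_g.


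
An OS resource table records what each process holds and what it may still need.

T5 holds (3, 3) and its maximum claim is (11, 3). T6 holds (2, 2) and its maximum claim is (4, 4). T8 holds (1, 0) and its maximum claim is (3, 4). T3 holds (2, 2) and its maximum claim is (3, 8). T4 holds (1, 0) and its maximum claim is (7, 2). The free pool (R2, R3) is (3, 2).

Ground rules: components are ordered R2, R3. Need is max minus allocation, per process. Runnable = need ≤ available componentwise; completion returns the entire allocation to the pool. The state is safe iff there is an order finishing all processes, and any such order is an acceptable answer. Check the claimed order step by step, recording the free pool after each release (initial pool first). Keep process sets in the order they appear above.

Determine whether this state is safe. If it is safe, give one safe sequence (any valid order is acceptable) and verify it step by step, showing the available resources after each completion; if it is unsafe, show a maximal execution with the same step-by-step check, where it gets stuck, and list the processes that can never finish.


The state is UNSAFE.
Key observation: after T6, T8, T4 the pool peaks at (7, 4), and each blocked process is short somewhere: T5 on R2; T3 on R3.
Going as far as possible: T6, T8, T4; after that, nothing fits. Walking it through:
  pool = (3, 2)
  run T6 (needs (2, 2), free (3, 2)); after release of (2, 2) the pool is (5, 4)
  run T8 (needs (2, 4), free (5, 4)); after release of (1, 0) the pool is (6, 4)
  run T4 (needs (6, 2), free (6, 4)); after release of (1, 0) the pool is (7, 4)
  blocked: T5 wants (8, 0), pool (7, 4) — not enough R2
  blocked: T3 wants (1, 6), pool (7, 4) — not enough R3
Processes that can never finish: T5 and T3.


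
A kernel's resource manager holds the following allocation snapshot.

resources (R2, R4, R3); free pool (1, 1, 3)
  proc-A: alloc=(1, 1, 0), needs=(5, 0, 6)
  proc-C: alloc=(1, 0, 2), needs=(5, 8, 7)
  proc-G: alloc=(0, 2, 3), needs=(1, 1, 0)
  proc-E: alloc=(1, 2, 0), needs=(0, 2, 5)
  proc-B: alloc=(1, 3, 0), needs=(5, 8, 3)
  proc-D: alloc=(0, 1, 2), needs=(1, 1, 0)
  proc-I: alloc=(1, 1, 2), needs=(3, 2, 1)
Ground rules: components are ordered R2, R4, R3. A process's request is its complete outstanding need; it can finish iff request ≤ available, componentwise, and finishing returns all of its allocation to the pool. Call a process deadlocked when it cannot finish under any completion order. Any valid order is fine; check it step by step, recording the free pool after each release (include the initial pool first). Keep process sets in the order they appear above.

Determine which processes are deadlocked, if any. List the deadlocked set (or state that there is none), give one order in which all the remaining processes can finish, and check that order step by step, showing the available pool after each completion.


Deadlocked set: proc-A, proc-C, proc-B and proc-I.
Key observation: R2 is the bottleneck — with proc-D, proc-E, proc-G done the pool holds (2, 6, 8), short of every remaining need.
One completion order for the rest: proc-D, proc-E, proc-G. Verifying each step:
  pool = (1, 1, 3)
  proc-D needs (1, 1, 0) <= (1, 1, 3) -> finishes; pool += (0, 1, 2) = (1, 2, 5)
  proc-E needs (0, 2, 5) <= (1, 2, 5) -> finishes; pool += (1, 2, 0) = (2, 4, 5)
  proc-G needs (1, 1, 0) <= (2, 4, 5) -> finishes; pool += (0, 2, 3) = (2, 6, 8)
The stuck group stays short no matter what:
  blocked: proc-A wants (5, 0, 6), pool (2, 6, 8) — not enough R2
  blocked: proc-C wants (5, 8, 7), pool (2, 6, 8) — not enough R2 and R4
  blocked: proc-B wants (5, 8, 3), pool (2, 6, 8) — not enough R2 and R4
  blocked: proc-I wants (3, 2, 1), pool (2, 6, 8) — not enough R2


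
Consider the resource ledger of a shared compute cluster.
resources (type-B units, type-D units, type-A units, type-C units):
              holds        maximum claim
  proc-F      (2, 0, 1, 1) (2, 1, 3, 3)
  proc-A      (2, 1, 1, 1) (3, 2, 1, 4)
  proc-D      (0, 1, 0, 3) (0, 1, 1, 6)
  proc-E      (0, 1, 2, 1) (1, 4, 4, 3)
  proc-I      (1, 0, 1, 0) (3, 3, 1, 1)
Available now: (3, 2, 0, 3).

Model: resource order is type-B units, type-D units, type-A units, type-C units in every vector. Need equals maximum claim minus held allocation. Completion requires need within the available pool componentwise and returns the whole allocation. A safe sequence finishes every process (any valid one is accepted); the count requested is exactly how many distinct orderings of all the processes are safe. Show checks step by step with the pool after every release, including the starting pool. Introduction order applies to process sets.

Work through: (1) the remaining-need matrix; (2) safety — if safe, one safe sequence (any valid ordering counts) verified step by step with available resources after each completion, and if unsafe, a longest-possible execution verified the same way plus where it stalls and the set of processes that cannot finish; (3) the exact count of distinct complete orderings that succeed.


(1) Need matrix, components ordered type-B units, type-D units, type-A units, type-C units:
  proc-F: (0, 1, 2, 2)
  proc-A: (1, 1, 0, 3)
  proc-D: (0, 0, 1, 3)
  proc-E: (1, 3, 2, 2)
  proc-I: (2, 3, 0, 1)
(2) SAFE, for example via the order proc-A, proc-I, proc-E, proc-F, proc-D.
Key observation: at proc-A the run first touches a limit — (1, 1, 0, 3) against (3, 2, 0, 3), exact on a resource it actually requests.
Step-by-step check:
  pool = (3, 2, 0, 3)
  run proc-A (needs (1, 1, 0, 3), free (3, 2, 0, 3)); after release of (2, 1, 1, 1) the pool is (5, 3, 1, 4)
  run proc-I (needs (2, 3, 0, 1), free (5, 3, 1, 4)); after release of (1, 0, 1, 0) the pool is (6, 3, 2, 4)
  run proc-E (needs (1, 3, 2, 2), free (6, 3, 2, 4)); after release of (0, 1, 2, 1) the pool is (6, 4, 4, 5)
  run proc-F (needs (0, 1, 2, 2), free (6, 4, 4, 5)); after release of (2, 0, 1, 1) the pool is (8, 4, 5, 6)
  run proc-D (needs (0, 0, 1, 3), free (8, 4, 5, 6)); after release of (0, 1, 0, 3) the pool is (8, 5, 5, 9)
(3) Precisely 8 of the possible complete orderings are safe sequences.


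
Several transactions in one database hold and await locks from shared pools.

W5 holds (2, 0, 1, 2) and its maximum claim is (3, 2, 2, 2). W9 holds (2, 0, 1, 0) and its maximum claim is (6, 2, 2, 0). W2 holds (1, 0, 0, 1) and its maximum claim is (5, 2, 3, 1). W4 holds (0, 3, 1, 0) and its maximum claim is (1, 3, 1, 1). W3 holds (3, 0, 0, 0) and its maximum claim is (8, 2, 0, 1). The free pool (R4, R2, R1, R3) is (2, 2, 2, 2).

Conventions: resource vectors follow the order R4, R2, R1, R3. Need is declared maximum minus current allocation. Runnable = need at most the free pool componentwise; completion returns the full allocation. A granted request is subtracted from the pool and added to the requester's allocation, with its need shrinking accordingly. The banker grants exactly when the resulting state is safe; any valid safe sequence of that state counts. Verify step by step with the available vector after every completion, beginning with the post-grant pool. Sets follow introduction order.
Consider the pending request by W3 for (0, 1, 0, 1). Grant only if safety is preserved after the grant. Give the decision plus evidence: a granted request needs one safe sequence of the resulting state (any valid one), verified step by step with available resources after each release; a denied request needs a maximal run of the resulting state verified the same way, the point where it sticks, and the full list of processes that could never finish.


GRANT. The post-grant state is safe; one safe sequence: W4, W5, W9, W3, W2.
Key observation: after the grant the pool drops to (2, 1, 2, 1), which still lets W4 finish first and unwind the rest.
Verifying the post-grant state step by step:
  pool = (2, 1, 2, 1)
  run W4 (needs (1, 0, 0, 1), free (2, 1, 2, 1)); after release of (0, 3, 1, 0) the pool is (2, 4, 3, 1)
  run W5 (needs (1, 2, 1, 0), free (2, 4, 3, 1)); after release of (2, 0, 1, 2) the pool is (4, 4, 4, 3)
  run W9 (needs (4, 2, 1, 0), free (4, 4, 4, 3)); after release of (2, 0, 1, 0) the pool is (6, 4, 5, 3)
  run W3 (needs (5, 1, 0, 0), free (6, 4, 5, 3)); after release of (3, 1, 0, 1) the pool is (9, 5, 5, 4)
  run W2 (needs (4, 2, 3, 0), free (9, 5, 5, 4)); after release of (1, 0, 0, 1) the pool is (10, 5, 5, 5)


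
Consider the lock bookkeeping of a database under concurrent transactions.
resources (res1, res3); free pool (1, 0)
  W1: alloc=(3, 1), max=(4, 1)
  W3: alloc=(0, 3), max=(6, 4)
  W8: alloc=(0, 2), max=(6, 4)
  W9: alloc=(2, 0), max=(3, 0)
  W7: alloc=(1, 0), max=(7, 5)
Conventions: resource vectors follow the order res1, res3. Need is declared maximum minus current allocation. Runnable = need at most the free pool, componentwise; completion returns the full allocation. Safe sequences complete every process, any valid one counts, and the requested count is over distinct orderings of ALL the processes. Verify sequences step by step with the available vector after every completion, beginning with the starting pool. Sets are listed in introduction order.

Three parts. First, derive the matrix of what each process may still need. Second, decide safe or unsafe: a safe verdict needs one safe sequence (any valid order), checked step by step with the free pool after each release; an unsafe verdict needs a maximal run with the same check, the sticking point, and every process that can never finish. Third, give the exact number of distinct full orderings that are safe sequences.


(1) Remaining need (order res1, res3):
  W1: (1, 0)
  W3: (6, 1)
  W8: (6, 2)
  W9: (1, 0)
  W7: (6, 5)
(2) The state is SAFE; one workable sequence: W9, W1, W3, W8, W7.
Key observation: W9 marks the first exact bind of the order: its need (1, 0) fits the free (1, 0) with zero slack on a requested resource.
Walking it through:
  pool = (1, 0)
  W9: need (1, 0) fits (1, 0); releases (2, 0), pool now (3, 0)
  W1: need (1, 0) fits (3, 0); releases (3, 1), pool now (6, 1)
  W3: need (6, 1) fits (6, 1); releases (0, 3), pool now (6, 4)
  W8: need (6, 2) fits (6, 4); releases (0, 2), pool now (6, 6)
  W7: need (6, 5) fits (6, 6); releases (1, 0), pool now (7, 6)
(3) The exact count: 2 of the possible complete orderings are safe sequences.


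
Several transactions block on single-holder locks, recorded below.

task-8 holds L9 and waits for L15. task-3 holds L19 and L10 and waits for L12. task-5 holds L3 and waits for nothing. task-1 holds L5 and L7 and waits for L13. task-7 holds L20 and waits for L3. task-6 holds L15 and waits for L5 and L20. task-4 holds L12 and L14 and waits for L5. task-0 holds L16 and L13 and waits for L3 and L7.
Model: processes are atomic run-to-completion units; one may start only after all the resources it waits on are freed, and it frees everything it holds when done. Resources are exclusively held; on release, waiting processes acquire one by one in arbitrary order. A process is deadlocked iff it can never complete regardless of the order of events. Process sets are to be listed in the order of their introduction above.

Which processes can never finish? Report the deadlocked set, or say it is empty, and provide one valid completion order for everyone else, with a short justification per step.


Deadlocked: task-8, task-3, task-1, task-6, task-4 and task-0.
Key observation: the waits loop around task-1 -> task-0 -> task-1 with no way out; task-8, task-3, task-6 and task-4 wait into the deadlock from upstream.
One completion order for the rest: task-5, task-7.
Walking it through:
  run task-5 (it waits on nothing); releases L3
  task-7: everything it awaited (L3) is free; runs, freeing L20


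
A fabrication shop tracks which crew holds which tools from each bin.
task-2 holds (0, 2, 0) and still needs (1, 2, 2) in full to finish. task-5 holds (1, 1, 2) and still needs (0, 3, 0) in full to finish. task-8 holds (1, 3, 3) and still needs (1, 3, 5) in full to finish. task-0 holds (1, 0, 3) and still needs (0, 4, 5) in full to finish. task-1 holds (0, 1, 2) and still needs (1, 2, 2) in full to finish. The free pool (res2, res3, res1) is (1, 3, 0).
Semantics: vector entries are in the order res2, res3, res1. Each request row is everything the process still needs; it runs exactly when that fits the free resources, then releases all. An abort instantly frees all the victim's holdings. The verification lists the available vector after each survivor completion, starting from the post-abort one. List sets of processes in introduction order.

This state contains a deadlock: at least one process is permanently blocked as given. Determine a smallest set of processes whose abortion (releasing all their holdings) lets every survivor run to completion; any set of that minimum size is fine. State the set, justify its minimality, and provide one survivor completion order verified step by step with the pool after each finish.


Minimum abort set: task-8.
Key observation: the returned (1, 3, 3) from task-8 is what brings task-0 — unrunnable before, under any order — into play at step 2.
Why nothing smaller works: aborting no one leaves the state deadlocked as given.
The survivors complete as task-1, task-0, task-5, task-2. Step-by-step check (starting from the post-abort pool):
  pool = (2, 6, 3)
  run task-1 (needs (1, 2, 2), free (2, 6, 3)); after release of (0, 1, 2) the pool is (2, 7, 5)
  run task-0 (needs (0, 4, 5), free (2, 7, 5)); after release of (1, 0, 3) the pool is (3, 7, 8)
  run task-5 (needs (0, 3, 0), free (3, 7, 8)); after release of (1, 1, 2) the pool is (4, 8, 10)
  run task-2 (needs (1, 2, 2), free (4, 8, 10)); after release of (0, 2, 0) the pool is (4, 10, 10)


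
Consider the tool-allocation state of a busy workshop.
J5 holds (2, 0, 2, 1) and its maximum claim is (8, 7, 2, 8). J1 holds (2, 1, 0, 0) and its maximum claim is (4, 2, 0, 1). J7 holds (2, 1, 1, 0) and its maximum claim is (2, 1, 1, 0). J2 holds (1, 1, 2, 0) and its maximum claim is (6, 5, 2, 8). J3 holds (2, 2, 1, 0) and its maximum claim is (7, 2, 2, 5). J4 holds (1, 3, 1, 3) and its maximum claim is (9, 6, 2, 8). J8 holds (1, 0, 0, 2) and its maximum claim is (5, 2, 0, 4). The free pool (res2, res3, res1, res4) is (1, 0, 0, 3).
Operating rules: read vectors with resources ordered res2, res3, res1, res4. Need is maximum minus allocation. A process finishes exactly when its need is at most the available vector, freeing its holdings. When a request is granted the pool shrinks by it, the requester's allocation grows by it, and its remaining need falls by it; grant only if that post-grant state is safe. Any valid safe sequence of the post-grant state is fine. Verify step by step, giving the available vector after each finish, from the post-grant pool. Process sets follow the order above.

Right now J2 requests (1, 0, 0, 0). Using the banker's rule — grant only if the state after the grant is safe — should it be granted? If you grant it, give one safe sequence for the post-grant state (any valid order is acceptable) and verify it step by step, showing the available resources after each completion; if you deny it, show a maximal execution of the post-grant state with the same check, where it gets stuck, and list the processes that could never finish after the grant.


DENY — the pretend-granted state is unsafe.
Key observation: after J7, J1, J8, J3 the pool peaks at (7, 4, 2, 5), and each blocked process is short somewhere: J5 on res3, res4; J2 on res4; J4 on res2.
After a pretend grant, a maximal execution: J7, J1, J8, J3 — then nothing else fits. Verifying each step:
  pool = (0, 0, 0, 3)
  run J7 (needs (0, 0, 0, 0), free (0, 0, 0, 3)); after release of (2, 1, 1, 0) the pool is (2, 1, 1, 3)
  run J1 (needs (2, 1, 0, 1), free (2, 1, 1, 3)); after release of (2, 1, 0, 0) the pool is (4, 2, 1, 3)
  run J8 (needs (4, 2, 0, 2), free (4, 2, 1, 3)); after release of (1, 0, 0, 2) the pool is (5, 2, 1, 5)
  run J3 (needs (5, 0, 1, 5), free (5, 2, 1, 5)); after release of (2, 2, 1, 0) the pool is (7, 4, 2, 5)
  blocked: J5 wants (6, 7, 0, 7), pool (7, 4, 2, 5) — not enough res3 and res4
  blocked: J2 wants (4, 4, 0, 8), pool (7, 4, 2, 5) — not enough res4
  blocked: J4 wants (8, 3, 1, 5), pool (7, 4, 2, 5) — not enough res2
Processes that could never finish after the grant: J5, J2 and J4.


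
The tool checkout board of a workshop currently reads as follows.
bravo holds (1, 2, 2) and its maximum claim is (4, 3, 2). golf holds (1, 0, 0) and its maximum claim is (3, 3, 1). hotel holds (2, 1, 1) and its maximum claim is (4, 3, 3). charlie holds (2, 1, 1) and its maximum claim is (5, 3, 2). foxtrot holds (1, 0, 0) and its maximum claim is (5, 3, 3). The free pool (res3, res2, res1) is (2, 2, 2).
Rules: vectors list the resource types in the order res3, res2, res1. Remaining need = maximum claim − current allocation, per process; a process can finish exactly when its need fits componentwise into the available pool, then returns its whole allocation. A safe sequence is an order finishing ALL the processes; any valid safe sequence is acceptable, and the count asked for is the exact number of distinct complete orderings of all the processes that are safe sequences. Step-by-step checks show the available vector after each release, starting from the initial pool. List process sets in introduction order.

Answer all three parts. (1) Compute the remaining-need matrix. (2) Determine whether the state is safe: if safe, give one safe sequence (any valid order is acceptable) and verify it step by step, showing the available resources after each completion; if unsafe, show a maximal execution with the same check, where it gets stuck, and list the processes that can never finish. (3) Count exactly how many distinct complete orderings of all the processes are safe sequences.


(1) Need matrix, components ordered res3, res2, res1:
  bravo: (3, 1, 0)
  golf: (2, 3, 1)
  hotel: (2, 2, 2)
  charlie: (3, 2, 1)
  foxtrot: (4, 3, 3)
(2) The state is SAFE; one workable sequence: hotel, bravo, foxtrot, charlie, golf.
Key observation: the first exact fit in this order is hotel — it needs (2, 2, 2) with (2, 2, 2) free, meeting a requested resource to the last unit.
Step-by-step check:
  pool = (2, 2, 2)
  hotel: need (2, 2, 2) fits (2, 2, 2); releases (2, 1, 1), pool now (4, 3, 3)
  bravo: need (3, 1, 0) fits (4, 3, 3); releases (1, 2, 2), pool now (5, 5, 5)
  foxtrot: need (4, 3, 3) fits (5, 5, 5); releases (1, 0, 0), pool now (6, 5, 5)
  charlie: need (3, 2, 1) fits (6, 5, 5); releases (2, 1, 1), pool now (8, 6, 6)
  golf: need (2, 3, 1) fits (8, 6, 6); releases (1, 0, 0), pool now (9, 6, 6)
(3) Precisely 24 of the possible complete orderings are safe sequences.


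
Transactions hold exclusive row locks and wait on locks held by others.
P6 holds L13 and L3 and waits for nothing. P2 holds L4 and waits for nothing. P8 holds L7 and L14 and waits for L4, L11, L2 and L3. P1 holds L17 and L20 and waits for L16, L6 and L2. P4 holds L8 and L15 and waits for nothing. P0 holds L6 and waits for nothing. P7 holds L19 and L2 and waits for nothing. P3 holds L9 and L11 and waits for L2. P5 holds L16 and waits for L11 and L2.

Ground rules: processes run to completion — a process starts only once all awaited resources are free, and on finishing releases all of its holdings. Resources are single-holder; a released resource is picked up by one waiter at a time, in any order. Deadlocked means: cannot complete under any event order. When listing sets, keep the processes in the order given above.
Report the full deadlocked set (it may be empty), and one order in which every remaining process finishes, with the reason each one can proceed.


No process is deadlocked.
Key observation: every chain of waits terminates; starting from the processes that wait on nothing, all the rest unlock in turn.
The rest can finish in the order P7, P2, P3, P0, P6, P8, P5, P1, P4.
Walking it through:
  P7: no waits; runs immediately, freeing L19 and L2
  P2: no waits; runs immediately, freeing L4
  run P3 (all its waits — L2 — are resolved); releases L9 and L11
  P0: no waits; runs immediately, freeing L6
  P6: no waits; runs immediately, freeing L13 and L3
  run P8 (all its waits — L4, L11, L2 and L3 — are resolved); releases L7 and L14
  run P5 (all its waits — L11 and L2 — are resolved); releases L16
  run P1 (all its waits — L16, L6 and L2 — are resolved); releases L17 and L20
  P4: no waits; runs immediately, freeing L8 and L15


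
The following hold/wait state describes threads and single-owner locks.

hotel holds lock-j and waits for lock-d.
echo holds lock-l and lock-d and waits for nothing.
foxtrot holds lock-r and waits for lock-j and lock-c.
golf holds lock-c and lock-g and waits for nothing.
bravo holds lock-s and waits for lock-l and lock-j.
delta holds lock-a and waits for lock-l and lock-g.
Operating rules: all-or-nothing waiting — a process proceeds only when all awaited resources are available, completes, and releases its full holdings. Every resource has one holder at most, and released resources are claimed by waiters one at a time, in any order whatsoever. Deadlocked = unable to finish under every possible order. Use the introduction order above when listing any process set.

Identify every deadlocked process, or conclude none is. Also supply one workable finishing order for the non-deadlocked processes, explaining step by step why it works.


The deadlocked set is empty.
Key observation: the waits form no ring: some process can always run, and its releases unblock the others one by one.
The rest can finish in the order echo, hotel, golf, delta, foxtrot, bravo.
Verifying each step:
  echo waits on nothing -> runs at once and releases lock-l and lock-d
  hotel waits on lock-d — all released -> runs and releases lock-j
  golf waits on nothing -> runs at once and releases lock-c and lock-g
  delta waits on lock-l and lock-g — all released -> runs and releases lock-a
  foxtrot waits on lock-j and lock-c — all released -> runs and releases lock-r
  bravo waits on lock-l and lock-j — all released -> runs and releases lock-s


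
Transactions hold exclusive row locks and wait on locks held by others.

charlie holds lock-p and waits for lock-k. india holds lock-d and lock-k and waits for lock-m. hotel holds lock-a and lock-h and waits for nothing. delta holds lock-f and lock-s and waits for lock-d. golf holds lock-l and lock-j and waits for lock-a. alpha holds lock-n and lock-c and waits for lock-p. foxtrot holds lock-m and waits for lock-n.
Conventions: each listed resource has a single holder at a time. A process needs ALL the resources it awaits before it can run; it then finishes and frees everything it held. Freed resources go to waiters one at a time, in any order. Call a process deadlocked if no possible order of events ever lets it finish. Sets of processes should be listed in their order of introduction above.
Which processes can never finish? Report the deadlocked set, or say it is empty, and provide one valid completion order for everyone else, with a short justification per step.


Deadlocked set: charlie, india, delta, alpha and foxtrot.
Key observation: the wait chain closes on itself along charlie -> india -> foxtrot -> alpha -> charlie; delta waits into the deadlock from upstream.
A valid finishing order for the others: hotel, golf.
Verifying each step:
  run hotel (it waits on nothing); releases lock-a and lock-h
  golf waits on lock-a — all released -> runs and releases lock-l and lock-j
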